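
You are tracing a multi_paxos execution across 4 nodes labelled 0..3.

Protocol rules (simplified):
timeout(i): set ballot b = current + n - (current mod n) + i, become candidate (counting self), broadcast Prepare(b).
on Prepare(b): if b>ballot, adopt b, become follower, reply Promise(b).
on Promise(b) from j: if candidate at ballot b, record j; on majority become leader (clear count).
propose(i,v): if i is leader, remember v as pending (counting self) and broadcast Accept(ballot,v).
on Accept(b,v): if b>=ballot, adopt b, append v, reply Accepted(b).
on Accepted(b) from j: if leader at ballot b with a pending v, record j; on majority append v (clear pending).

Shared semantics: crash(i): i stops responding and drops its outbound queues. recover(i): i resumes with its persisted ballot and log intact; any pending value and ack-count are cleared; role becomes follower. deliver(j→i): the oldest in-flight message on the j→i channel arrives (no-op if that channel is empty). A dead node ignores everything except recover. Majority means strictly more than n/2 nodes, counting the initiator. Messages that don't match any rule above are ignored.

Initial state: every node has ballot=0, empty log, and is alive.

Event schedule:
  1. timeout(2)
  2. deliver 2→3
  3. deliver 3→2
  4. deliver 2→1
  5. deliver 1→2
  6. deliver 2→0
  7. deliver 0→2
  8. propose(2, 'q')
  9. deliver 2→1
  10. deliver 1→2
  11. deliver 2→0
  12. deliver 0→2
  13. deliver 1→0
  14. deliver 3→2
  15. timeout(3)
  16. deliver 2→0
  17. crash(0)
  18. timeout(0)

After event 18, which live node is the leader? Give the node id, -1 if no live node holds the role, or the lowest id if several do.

2

[1] timeout(2) → N2(cand b6 [-])
[2] deliver 2→3 → N3(foll b6 [-])
[3] deliver 3→2 → ∅
[4] deliver 2→1 → N1(foll b6 [-])
[5] deliver 1→2 → N2(lead b6 [-])
[6] deliver 2→0 → N0(foll b6 [-])
[7] deliver 0→2 → ∅
[8] propose(2,'q') → ∅
[9] deliver 2→1 → N1(foll b6 [q])
[10] deliver 1→2 → ∅
[11] deliver 2→0 → N0(foll b6 [q])
[12] deliver 0→2 → N2(lead b6 [q])
[13] deliver 1→0 → ∅
[14] deliver 3→2 → ∅
[15] timeout(3) → N3(cand b11 [-])
[16] deliver 2→0 → ∅
[17] crash(0) → N0(✗foll b6 [q])
[18] timeout(0) → ∅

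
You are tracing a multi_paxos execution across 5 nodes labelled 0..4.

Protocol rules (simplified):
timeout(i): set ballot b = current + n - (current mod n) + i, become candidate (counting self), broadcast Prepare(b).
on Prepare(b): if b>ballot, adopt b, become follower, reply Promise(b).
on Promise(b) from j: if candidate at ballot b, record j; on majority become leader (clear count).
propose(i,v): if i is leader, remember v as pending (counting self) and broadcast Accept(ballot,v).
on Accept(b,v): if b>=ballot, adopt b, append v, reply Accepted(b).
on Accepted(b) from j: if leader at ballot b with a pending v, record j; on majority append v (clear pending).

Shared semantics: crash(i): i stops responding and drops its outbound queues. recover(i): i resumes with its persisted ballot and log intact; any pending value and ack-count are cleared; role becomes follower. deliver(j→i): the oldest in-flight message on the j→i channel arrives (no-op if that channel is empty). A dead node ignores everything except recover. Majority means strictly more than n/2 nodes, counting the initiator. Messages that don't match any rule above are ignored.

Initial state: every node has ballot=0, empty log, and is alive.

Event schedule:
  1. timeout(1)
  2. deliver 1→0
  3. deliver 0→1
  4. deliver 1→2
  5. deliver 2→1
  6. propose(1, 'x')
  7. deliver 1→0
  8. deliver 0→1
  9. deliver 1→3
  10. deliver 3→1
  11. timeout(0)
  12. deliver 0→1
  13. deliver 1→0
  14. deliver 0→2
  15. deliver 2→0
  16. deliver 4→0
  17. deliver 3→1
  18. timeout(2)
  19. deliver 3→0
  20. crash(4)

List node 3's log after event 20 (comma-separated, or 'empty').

after 1 — timeout(1): n1:cand/b6/[-]
after 2 — deliver 1→0: n0:foll/b6/[-]
after 3 — deliver 0→1: ·
after 4 — deliver 1→2: n2:foll/b6/[-]
after 5 — deliver 2→1: n1:lead/b6/[-]
after 6 — propose(1,'x'): ·
after 7 — deliver 1→0: n0:foll/b6/[x]
after 8 — deliver 0→1: ·
after 9 — deliver 1→3: n3:foll/b6/[-]
after 10 — deliver 3→1: ·
after 11 — timeout(0): n0:cand/b10/[x]
after 12 — deliver 0→1: n1:foll/b10/[-]
after 13 — deliver 1→0: ·
after 14 — deliver 0→2: n2:foll/b10/[-]
after 15 — deliver 2→0: n0:lead/b10/[x]
after 16 — deliver 4→0: ·
after 17 — deliver 3→1: ·
after 18 — timeout(2): n2:cand/b17/[-]
after 19 — deliver 3→0: ·
after 20 — crash(4): n4:✗foll/b0/[-]

empty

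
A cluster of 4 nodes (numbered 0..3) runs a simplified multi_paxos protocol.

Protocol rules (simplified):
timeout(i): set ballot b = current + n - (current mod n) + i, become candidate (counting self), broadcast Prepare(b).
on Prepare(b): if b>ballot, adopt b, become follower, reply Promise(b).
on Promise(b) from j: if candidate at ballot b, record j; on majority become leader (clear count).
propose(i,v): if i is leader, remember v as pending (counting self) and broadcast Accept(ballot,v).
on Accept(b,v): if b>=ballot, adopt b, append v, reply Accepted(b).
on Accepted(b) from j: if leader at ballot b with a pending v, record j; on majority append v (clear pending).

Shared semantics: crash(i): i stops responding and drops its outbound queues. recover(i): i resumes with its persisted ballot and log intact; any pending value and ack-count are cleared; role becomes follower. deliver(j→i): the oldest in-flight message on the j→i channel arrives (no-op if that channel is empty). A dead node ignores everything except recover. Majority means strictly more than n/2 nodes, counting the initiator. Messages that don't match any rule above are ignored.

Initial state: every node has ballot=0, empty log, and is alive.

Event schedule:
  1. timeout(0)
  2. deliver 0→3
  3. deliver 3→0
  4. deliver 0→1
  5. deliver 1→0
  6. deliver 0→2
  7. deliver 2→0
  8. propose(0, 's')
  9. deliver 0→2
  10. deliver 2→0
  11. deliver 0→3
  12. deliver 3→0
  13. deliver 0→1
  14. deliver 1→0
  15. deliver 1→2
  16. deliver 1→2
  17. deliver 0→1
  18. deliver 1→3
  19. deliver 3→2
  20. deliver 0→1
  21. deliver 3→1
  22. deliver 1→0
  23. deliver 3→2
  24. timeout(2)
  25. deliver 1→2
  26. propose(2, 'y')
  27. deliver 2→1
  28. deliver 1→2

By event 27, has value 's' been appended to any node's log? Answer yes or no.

yes

step 1 timeout(0): 0={cand,b=4,log=-}
step 2 deliver 0→3: 3={foll,b=4,log=-}
step 3 deliver 3→0: —
step 4 deliver 0→1: 1={foll,b=4,log=-}
step 5 deliver 1→0: 0={lead,b=4,log=-}
step 6 deliver 0→2: 2={foll,b=4,log=-}
step 7 deliver 2→0: —
step 8 propose(0,'s'): —
step 9 deliver 0→2: 2={foll,b=4,log=s}
step 10 deliver 2→0: —
step 11 deliver 0→3: 3={foll,b=4,log=s}
step 12 deliver 3→0: 0={lead,b=4,log=s}
step 13 deliver 0→1: 1={foll,b=4,log=s}
step 14 deliver 1→0: —
step 15 deliver 1→2: —
step 16 deliver 1→2: —
step 17 deliver 0→1: —
step 18 deliver 1→3: —
step 19 deliver 3→2: —
step 20 deliver 0→1: —
step 21 deliver 3→1: —
step 22 deliver 1→0: —
step 23 deliver 3→2: —
step 24 timeout(2): 2={cand,b=10,log=s}
step 25 deliver 1→2: —
step 26 propose(2,'y'): —
step 27 deliver 2→1: 1={foll,b=10,log=s}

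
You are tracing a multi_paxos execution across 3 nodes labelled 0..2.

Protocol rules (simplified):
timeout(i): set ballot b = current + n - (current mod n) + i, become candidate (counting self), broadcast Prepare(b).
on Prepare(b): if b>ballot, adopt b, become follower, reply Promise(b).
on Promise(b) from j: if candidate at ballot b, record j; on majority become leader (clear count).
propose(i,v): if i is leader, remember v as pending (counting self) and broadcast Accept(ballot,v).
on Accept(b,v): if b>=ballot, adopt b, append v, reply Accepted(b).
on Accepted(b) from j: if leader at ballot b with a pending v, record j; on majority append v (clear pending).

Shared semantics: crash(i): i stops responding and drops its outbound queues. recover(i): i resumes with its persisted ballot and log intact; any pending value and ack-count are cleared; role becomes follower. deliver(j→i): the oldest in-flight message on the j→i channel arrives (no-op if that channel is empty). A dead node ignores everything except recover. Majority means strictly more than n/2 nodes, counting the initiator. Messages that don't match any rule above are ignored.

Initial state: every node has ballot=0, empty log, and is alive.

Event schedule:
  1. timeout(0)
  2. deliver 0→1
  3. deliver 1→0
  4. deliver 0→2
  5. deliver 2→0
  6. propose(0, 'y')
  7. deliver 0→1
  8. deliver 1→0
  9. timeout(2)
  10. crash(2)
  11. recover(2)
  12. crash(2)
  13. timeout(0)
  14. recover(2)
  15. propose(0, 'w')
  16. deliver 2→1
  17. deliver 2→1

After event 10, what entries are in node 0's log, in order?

y

1. timeout(0):  <0:cand b3 ->
2. deliver 0→1:  <1:foll b3 ->
3. deliver 1→0:  <0:lead b3 ->
4. deliver 0→2:  <2:foll b3 ->
5. deliver 2→0:  nop
6. propose(0,'y'):  nop
7. deliver 0→1:  <1:foll b3 y>
8. deliver 1→0:  <0:lead b3 y>
9. timeout(2):  <2:cand b8 ->
10. crash(2):  <2:✗cand b8 ->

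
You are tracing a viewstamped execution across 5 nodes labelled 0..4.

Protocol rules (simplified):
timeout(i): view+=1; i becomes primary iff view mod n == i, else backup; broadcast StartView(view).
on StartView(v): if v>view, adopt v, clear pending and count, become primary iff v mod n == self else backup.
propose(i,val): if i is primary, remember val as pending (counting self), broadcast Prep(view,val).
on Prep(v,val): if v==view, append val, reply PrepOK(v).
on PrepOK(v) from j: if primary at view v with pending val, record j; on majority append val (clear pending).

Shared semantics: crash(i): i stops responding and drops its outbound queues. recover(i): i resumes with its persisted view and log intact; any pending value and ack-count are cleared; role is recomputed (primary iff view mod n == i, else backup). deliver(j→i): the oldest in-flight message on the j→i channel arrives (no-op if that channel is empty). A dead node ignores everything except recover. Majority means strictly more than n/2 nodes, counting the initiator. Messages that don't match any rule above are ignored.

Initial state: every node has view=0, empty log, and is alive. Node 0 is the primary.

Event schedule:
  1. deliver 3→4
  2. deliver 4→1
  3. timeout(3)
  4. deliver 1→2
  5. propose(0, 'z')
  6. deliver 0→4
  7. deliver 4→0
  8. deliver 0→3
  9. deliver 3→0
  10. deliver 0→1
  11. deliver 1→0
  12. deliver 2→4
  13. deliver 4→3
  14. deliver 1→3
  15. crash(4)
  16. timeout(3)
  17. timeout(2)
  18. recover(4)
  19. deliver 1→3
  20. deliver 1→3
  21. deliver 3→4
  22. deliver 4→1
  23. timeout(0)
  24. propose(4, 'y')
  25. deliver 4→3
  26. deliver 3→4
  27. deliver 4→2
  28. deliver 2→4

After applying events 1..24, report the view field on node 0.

step 1 deliver 3→4: —
step 2 deliver 4→1: —
step 3 timeout(3): 3={back,v=1,log=-}
step 4 deliver 1→2: —
step 5 propose(0,'z'): —
step 6 deliver 0→4: 4={back,v=0,log=z}
step 7 deliver 4→0: —
step 8 deliver 0→3: —
step 9 deliver 3→0: 0={back,v=1,log=-}
step 10 deliver 0→1: 1={back,v=0,log=z}
step 11 deliver 1→0: —
step 12 deliver 2→4: —
step 13 deliver 4→3: —
step 14 deliver 1→3: —
step 15 crash(4): 4={✗back,v=0,log=z}
step 16 timeout(3): 3={back,v=2,log=-}
step 17 timeout(2): 2={back,v=1,log=-}
step 18 recover(4): 4={back,v=0,log=z}
step 19 deliver 1→3: —
step 20 deliver 1→3: —
step 21 deliver 3→4: 4={back,v=1,log=z}
step 22 deliver 4→1: —
step 23 timeout(0): 0={back,v=2,log=-}
step 24 propose(4,'y'): —

2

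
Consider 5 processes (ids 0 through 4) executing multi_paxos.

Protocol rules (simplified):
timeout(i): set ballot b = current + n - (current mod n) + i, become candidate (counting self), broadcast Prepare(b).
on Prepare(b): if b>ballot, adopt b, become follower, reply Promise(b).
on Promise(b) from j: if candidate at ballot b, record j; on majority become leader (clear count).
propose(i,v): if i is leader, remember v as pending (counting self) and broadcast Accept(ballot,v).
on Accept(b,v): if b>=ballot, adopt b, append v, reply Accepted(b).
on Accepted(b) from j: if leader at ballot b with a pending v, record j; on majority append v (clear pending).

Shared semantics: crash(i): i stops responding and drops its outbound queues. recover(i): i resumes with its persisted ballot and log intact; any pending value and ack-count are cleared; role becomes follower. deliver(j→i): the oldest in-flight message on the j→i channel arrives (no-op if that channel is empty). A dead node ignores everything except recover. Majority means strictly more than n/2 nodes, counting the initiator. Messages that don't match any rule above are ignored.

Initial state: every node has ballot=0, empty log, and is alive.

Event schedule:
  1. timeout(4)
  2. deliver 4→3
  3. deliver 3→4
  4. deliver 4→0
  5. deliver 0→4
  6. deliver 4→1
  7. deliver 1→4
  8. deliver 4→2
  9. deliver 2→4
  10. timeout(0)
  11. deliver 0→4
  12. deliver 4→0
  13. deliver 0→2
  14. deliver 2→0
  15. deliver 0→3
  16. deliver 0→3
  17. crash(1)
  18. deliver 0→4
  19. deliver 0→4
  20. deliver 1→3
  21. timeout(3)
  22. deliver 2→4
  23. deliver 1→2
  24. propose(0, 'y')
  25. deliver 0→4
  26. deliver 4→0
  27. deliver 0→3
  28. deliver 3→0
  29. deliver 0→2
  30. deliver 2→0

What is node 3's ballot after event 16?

after 1 — timeout(4): n4:cand/b9/[-]
after 2 — deliver 4→3: n3:foll/b9/[-]
after 3 — deliver 3→4: ·
after 4 — deliver 4→0: n0:foll/b9/[-]
after 5 — deliver 0→4: n4:lead/b9/[-]
after 6 — deliver 4→1: n1:foll/b9/[-]
after 7 — deliver 1→4: ·
after 8 — deliver 4→2: n2:foll/b9/[-]
after 9 — deliver 2→4: ·
after 10 — timeout(0): n0:cand/b10/[-]
after 11 — deliver 0→4: n4:foll/b10/[-]
after 12 — deliver 4→0: ·
after 13 — deliver 0→2: n2:foll/b10/[-]
after 14 — deliver 2→0: n0:lead/b10/[-]
after 15 — deliver 0→3: n3:foll/b10/[-]
after 16 — deliver 0→3: ·

10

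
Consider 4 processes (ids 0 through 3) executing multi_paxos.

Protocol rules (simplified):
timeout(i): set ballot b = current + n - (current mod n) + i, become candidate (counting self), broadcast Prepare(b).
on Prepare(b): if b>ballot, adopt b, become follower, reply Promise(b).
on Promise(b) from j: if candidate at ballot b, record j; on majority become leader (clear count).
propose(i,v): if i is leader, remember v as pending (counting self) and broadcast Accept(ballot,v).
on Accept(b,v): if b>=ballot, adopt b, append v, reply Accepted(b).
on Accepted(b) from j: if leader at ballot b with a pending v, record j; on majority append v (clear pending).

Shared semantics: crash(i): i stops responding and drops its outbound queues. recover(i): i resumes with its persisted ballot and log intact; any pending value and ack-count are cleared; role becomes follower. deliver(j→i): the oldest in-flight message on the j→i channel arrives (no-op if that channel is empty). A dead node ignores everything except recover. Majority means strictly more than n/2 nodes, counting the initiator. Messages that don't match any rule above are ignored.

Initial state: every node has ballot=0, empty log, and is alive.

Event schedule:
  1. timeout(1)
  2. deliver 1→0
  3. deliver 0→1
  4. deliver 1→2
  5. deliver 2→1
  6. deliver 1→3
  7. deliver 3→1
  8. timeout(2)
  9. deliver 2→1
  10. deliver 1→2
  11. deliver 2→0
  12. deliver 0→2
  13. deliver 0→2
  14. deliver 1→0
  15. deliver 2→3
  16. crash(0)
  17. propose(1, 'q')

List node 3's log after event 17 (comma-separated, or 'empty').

step 1 timeout(1): 1={cand,b=5,log=-}
step 2 deliver 1→0: 0={foll,b=5,log=-}
step 3 deliver 0→1: —
step 4 deliver 1→2: 2={foll,b=5,log=-}
step 5 deliver 2→1: 1={lead,b=5,log=-}
step 6 deliver 1→3: 3={foll,b=5,log=-}
step 7 deliver 3→1: —
step 8 timeout(2): 2={cand,b=10,log=-}
step 9 deliver 2→1: 1={foll,b=10,log=-}
step 10 deliver 1→2: —
step 11 deliver 2→0: 0={foll,b=10,log=-}
step 12 deliver 0→2: 2={lead,b=10,log=-}
step 13 deliver 0→2: —
step 14 deliver 1→0: —
step 15 deliver 2→3: 3={foll,b=10,log=-}
step 16 crash(0): 0={✗foll,b=10,log=-}
step 17 propose(1,'q'): —

empty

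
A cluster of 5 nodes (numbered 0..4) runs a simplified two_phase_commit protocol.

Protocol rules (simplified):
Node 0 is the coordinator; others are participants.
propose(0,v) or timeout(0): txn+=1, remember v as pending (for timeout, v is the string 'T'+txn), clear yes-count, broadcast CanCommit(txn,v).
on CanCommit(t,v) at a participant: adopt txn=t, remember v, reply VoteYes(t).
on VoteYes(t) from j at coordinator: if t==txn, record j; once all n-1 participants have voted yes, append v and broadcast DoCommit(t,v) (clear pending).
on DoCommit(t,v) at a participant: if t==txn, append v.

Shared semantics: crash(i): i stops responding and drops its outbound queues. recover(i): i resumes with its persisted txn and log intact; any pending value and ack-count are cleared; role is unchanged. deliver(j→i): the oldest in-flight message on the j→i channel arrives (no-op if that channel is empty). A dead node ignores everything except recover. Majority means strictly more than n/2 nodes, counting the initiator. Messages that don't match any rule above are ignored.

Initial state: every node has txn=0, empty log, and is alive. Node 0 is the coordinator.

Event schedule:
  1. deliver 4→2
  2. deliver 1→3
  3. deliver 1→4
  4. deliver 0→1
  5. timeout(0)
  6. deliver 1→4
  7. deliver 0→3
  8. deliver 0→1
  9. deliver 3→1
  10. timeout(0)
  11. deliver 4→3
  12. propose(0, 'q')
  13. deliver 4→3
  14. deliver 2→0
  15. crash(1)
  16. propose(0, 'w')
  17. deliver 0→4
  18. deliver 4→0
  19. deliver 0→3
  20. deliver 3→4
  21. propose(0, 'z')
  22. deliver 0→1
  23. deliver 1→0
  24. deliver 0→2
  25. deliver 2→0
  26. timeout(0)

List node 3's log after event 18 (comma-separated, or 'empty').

[1] deliver 4→2 → ∅
[2] deliver 1→3 → ∅
[3] deliver 1→4 → ∅
[4] deliver 0→1 → ∅
[5] timeout(0) → N0(coor t1 [-])
[6] deliver 1→4 → ∅
[7] deliver 0→3 → N3(part t1 [-])
[8] deliver 0→1 → N1(part t1 [-])
[9] deliver 3→1 → ∅
[10] timeout(0) → N0(coor t2 [-])
[11] deliver 4→3 → ∅
[12] propose(0,'q') → N0(coor t3 [-])
[13] deliver 4→3 → ∅
[14] deliver 2→0 → ∅
[15] crash(1) → N1(✗part t1 [-])
[16] propose(0,'w') → N0(coor t4 [-])
[17] deliver 0→4 → N4(part t1 [-])
[18] deliver 4→0 → ∅

empty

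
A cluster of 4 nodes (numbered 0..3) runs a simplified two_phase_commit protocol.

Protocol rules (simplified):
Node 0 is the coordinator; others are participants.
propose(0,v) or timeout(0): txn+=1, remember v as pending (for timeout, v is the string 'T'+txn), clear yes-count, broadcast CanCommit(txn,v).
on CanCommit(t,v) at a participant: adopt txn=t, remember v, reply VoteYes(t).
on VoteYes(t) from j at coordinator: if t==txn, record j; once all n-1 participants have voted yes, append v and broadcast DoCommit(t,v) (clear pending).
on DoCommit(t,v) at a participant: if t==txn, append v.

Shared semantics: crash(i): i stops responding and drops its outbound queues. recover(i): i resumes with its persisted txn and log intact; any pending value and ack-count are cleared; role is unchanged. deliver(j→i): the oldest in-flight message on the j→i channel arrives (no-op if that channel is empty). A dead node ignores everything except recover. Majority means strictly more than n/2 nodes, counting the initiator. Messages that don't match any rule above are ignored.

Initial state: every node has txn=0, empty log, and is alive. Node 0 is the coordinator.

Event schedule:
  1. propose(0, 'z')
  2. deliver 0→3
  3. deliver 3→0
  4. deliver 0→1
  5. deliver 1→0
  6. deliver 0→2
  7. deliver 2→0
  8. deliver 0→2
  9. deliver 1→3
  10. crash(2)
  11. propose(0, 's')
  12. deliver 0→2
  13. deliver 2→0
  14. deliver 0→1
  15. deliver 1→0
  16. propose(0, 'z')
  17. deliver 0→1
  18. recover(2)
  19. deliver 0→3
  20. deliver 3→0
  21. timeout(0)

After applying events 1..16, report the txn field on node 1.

e1 propose(0,'z'): 0[coor,t=1,-]
e2 deliver 0→3: 3[part,t=1,-]
e3 deliver 3→0: ·
e4 deliver 0→1: 1[part,t=1,-]
e5 deliver 1→0: ·
e6 deliver 0→2: 2[part,t=1,-]
e7 deliver 2→0: 0[coor,t=1,z]
e8 deliver 0→2: 2[part,t=1,z]
e9 deliver 1→3: ·
e10 crash(2): 2[✗part,t=1,z]
e11 propose(0,'s'): 0[coor,t=2,z]
e12 deliver 0→2: ·
e13 deliver 2→0: ·
e14 deliver 0→1: 1[part,t=1,z]
e15 deliver 1→0: ·
e16 propose(0,'z'): 0[coor,t=3,z]

1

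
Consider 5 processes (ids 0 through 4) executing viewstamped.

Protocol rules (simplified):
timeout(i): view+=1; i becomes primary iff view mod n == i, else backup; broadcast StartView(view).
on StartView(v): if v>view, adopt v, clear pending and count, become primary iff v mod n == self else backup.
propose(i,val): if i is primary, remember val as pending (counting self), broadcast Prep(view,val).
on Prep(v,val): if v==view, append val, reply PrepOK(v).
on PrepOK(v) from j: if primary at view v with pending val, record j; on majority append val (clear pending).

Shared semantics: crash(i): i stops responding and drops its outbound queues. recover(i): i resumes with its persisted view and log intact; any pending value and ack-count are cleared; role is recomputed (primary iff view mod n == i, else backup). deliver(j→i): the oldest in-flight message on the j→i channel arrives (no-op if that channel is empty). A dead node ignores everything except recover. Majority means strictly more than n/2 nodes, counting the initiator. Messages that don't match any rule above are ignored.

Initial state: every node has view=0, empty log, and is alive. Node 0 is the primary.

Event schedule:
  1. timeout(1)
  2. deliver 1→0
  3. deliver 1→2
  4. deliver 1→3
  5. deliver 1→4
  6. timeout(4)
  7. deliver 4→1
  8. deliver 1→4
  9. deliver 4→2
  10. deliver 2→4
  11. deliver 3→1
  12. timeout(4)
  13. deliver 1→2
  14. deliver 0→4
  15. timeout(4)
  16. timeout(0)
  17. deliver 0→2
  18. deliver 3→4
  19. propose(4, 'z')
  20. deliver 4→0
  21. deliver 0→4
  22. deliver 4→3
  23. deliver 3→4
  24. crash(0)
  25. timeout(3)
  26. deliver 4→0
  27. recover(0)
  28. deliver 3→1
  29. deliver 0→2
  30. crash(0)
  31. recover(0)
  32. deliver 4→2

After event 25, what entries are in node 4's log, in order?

[1] timeout(1) → N1(prim v1 [-])
[2] deliver 1→0 → N0(back v1 [-])
[3] deliver 1→2 → N2(back v1 [-])
[4] deliver 1→3 → N3(back v1 [-])
[5] deliver 1→4 → N4(back v1 [-])
[6] timeout(4) → N4(back v2 [-])
[7] deliver 4→1 → N1(back v2 [-])
[8] deliver 1→4 → ∅
[9] deliver 4→2 → N2(prim v2 [-])
[10] deliver 2→4 → ∅
[11] deliver 3→1 → ∅
[12] timeout(4) → N4(back v3 [-])
[13] deliver 1→2 → ∅
[14] deliver 0→4 → ∅
[15] timeout(4) → N4(prim v4 [-])
[16] timeout(0) → N0(back v2 [-])
[17] deliver 0→2 → ∅
[18] deliver 3→4 → ∅
[19] propose(4,'z') → ∅
[20] deliver 4→0 → ∅
[21] deliver 0→4 → ∅
[22] deliver 4→3 → N3(back v2 [-])
[23] deliver 3→4 → ∅
[24] crash(0) → N0(✗back v2 [-])
[25] timeout(3) → N3(prim v3 [-])

empty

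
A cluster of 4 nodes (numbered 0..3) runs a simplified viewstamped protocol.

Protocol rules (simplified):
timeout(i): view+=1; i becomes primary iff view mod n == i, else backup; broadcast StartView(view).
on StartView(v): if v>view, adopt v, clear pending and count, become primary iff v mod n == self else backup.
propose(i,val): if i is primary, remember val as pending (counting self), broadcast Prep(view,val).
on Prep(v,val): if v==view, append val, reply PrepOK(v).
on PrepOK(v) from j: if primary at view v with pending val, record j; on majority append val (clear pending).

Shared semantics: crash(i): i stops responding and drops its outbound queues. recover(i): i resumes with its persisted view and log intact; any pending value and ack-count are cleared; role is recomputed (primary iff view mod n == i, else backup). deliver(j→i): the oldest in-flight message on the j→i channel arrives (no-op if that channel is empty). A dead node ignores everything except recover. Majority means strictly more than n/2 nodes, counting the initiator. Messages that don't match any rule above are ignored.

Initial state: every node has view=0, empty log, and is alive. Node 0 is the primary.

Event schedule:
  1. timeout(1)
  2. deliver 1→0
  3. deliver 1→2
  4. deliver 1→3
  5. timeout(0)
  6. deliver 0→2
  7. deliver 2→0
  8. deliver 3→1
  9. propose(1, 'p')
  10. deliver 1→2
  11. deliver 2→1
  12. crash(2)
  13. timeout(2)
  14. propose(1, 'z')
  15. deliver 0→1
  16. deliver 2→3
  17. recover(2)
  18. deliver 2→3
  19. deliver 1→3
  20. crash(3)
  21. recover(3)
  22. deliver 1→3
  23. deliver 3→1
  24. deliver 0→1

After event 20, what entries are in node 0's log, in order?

after 1 — timeout(1): n1:prim/v1/[-]
after 2 — deliver 1→0: n0:back/v1/[-]
after 3 — deliver 1→2: n2:back/v1/[-]
after 4 — deliver 1→3: n3:back/v1/[-]
after 5 — timeout(0): n0:back/v2/[-]
after 6 — deliver 0→2: n2:prim/v2/[-]
after 7 — deliver 2→0: ·
after 8 — deliver 3→1: ·
after 9 — propose(1,'p'): ·
after 10 — deliver 1→2: ·
after 11 — deliver 2→1: ·
after 12 — crash(2): n2:✗prim/v2/[-]
after 13 — timeout(2): ·
after 14 — propose(1,'z'): ·
after 15 — deliver 0→1: n1:back/v2/[-]
after 16 — deliver 2→3: ·
after 17 — recover(2): n2:prim/v2/[-]
after 18 — deliver 2→3: ·
after 19 — deliver 1→3: n3:back/v1/[p]
after 20 — crash(3): n3:✗back/v1/[p]

empty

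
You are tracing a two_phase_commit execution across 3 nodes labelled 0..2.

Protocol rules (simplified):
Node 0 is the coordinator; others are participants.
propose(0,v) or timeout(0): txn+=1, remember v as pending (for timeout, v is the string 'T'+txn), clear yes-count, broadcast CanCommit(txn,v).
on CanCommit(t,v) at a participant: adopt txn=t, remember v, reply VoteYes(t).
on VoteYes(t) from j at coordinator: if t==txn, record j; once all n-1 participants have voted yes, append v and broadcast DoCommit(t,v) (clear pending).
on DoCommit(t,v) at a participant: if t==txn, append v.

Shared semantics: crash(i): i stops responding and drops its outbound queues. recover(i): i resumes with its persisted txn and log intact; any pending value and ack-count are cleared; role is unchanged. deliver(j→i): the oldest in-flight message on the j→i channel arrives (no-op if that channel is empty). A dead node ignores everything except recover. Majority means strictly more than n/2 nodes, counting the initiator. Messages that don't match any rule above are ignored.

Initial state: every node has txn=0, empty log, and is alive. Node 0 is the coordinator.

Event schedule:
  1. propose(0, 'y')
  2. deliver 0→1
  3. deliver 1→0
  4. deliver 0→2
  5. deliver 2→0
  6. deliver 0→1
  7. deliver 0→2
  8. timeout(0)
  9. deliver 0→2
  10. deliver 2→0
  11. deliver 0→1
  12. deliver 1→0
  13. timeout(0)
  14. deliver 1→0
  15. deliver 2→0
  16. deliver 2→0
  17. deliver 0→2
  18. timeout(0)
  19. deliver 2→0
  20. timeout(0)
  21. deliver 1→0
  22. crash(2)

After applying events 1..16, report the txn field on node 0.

[1] propose(0,'y') → N0(coor t1 [-])
[2] deliver 0→1 → N1(part t1 [-])
[3] deliver 1→0 → ∅
[4] deliver 0→2 → N2(part t1 [-])
[5] deliver 2→0 → N0(coor t1 [y])
[6] deliver 0→1 → N1(part t1 [y])
[7] deliver 0→2 → N2(part t1 [y])
[8] timeout(0) → N0(coor t2 [y])
[9] deliver 0→2 → N2(part t2 [y])
[10] deliver 2→0 → ∅
[11] deliver 0→1 → N1(part t2 [y])
[12] deliver 1→0 → N0(coor t2 [y,T2])
[13] timeout(0) → N0(coor t3 [y,T2])
[14] deliver 1→0 → ∅
[15] deliver 2→0 → ∅
[16] deliver 2→0 → ∅

3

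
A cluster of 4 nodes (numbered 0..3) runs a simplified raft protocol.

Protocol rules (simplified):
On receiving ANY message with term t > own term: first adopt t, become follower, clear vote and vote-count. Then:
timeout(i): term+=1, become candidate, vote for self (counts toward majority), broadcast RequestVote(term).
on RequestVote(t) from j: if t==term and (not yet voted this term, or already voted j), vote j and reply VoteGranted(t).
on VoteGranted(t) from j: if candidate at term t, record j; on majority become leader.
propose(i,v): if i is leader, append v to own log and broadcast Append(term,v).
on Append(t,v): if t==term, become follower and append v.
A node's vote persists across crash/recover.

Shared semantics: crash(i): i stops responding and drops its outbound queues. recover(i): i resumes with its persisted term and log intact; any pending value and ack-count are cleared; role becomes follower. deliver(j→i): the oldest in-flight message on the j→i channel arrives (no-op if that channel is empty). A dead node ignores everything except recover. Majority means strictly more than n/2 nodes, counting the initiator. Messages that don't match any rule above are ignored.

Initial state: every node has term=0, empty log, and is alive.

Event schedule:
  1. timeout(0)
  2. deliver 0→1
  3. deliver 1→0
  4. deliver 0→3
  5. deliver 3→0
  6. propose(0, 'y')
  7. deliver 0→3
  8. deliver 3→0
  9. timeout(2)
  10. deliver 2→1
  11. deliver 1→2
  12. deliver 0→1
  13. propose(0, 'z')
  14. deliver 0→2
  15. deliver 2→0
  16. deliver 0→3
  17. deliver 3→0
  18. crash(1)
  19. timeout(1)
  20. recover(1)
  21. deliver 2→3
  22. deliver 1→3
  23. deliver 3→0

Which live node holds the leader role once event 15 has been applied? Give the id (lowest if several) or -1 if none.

after 1 — timeout(0): n0:cand/t1/[-]
after 2 — deliver 0→1: n1:foll/t1/[-]
after 3 — deliver 1→0: ·
after 4 — deliver 0→3: n3:foll/t1/[-]
after 5 — deliver 3→0: n0:lead/t1/[-]
after 6 — propose(0,'y'): n0:lead/t1/[y]
after 7 — deliver 0→3: n3:foll/t1/[y]
after 8 — deliver 3→0: ·
after 9 — timeout(2): n2:cand/t1/[-]
after 10 — deliver 2→1: ·
after 11 — deliver 1→2: ·
after 12 — deliver 0→1: n1:foll/t1/[y]
after 13 — propose(0,'z'): n0:lead/t1/[y,z]
after 14 — deliver 0→2: ·
after 15 — deliver 2→0: ·

0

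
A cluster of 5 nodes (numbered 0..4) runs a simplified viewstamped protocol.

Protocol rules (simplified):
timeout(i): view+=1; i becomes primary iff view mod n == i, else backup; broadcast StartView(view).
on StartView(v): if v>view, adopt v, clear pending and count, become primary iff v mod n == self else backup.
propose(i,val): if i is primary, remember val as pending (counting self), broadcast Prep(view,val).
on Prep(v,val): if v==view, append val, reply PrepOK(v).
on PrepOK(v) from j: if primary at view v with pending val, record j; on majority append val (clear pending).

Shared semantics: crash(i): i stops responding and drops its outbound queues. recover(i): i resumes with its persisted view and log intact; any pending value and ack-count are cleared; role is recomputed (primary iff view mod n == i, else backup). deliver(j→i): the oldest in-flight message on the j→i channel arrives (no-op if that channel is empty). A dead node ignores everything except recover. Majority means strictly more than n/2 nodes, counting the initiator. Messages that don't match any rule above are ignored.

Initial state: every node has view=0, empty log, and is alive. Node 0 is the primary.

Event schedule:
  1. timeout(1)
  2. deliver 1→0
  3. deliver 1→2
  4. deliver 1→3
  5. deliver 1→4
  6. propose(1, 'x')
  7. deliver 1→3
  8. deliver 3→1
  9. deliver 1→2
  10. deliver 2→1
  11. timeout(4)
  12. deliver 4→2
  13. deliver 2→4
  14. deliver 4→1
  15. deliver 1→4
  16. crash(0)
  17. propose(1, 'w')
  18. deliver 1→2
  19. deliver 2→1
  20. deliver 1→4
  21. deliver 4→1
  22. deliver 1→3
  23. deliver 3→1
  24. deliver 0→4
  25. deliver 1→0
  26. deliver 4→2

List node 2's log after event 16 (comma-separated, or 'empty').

x

after 1 — timeout(1): n1:prim/v1/[-]
after 2 — deliver 1→0: n0:back/v1/[-]
after 3 — deliver 1→2: n2:back/v1/[-]
after 4 — deliver 1→3: n3:back/v1/[-]
after 5 — deliver 1→4: n4:back/v1/[-]
after 6 — propose(1,'x'): ·
after 7 — deliver 1→3: n3:back/v1/[x]
after 8 — deliver 3→1: ·
after 9 — deliver 1→2: n2:back/v1/[x]
after 10 — deliver 2→1: n1:prim/v1/[x]
after 11 — timeout(4): n4:back/v2/[-]
after 12 — deliver 4→2: n2:prim/v2/[x]
after 13 — deliver 2→4: ·
after 14 — deliver 4→1: n1:back/v2/[x]
after 15 — deliver 1→4: ·
after 16 — crash(0): n0:✗back/v1/[-]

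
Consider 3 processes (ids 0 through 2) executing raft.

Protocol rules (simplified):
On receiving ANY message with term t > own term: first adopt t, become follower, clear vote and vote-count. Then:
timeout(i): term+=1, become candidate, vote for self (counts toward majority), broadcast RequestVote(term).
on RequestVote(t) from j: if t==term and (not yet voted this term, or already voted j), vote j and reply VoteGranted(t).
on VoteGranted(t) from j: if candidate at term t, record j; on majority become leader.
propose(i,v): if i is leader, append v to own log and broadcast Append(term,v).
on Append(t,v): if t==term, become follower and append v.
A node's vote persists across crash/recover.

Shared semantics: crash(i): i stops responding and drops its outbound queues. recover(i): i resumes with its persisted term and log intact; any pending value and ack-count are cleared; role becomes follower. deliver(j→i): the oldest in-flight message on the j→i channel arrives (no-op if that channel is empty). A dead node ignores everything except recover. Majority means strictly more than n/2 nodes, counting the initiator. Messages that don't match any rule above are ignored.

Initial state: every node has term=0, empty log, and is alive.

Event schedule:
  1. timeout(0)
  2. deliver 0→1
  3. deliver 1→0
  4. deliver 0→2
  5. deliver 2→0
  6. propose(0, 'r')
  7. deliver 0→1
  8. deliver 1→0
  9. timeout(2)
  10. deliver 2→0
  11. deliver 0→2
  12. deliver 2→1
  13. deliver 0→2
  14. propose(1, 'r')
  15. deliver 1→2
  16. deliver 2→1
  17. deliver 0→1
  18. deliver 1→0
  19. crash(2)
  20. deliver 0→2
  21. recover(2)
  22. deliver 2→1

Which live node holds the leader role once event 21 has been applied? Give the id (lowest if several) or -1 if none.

step 1 timeout(0): 0={cand,t=1,log=-}
step 2 deliver 0→1: 1={foll,t=1,log=-}
step 3 deliver 1→0: 0={lead,t=1,log=-}
step 4 deliver 0→2: 2={foll,t=1,log=-}
step 5 deliver 2→0: —
step 6 propose(0,'r'): 0={lead,t=1,log=r}
step 7 deliver 0→1: 1={foll,t=1,log=r}
step 8 deliver 1→0: —
step 9 timeout(2): 2={cand,t=2,log=-}
step 10 deliver 2→0: 0={foll,t=2,log=r}
step 11 deliver 0→2: —
step 12 deliver 2→1: 1={foll,t=2,log=r}
step 13 deliver 0→2: 2={lead,t=2,log=-}
step 14 propose(1,'r'): —
step 15 deliver 1→2: —
step 16 deliver 2→1: —
step 17 deliver 0→1: —
step 18 deliver 1→0: —
step 19 crash(2): 2={✗lead,t=2,log=-}
step 20 deliver 0→2: —
step 21 recover(2): 2={foll,t=2,log=-}

-1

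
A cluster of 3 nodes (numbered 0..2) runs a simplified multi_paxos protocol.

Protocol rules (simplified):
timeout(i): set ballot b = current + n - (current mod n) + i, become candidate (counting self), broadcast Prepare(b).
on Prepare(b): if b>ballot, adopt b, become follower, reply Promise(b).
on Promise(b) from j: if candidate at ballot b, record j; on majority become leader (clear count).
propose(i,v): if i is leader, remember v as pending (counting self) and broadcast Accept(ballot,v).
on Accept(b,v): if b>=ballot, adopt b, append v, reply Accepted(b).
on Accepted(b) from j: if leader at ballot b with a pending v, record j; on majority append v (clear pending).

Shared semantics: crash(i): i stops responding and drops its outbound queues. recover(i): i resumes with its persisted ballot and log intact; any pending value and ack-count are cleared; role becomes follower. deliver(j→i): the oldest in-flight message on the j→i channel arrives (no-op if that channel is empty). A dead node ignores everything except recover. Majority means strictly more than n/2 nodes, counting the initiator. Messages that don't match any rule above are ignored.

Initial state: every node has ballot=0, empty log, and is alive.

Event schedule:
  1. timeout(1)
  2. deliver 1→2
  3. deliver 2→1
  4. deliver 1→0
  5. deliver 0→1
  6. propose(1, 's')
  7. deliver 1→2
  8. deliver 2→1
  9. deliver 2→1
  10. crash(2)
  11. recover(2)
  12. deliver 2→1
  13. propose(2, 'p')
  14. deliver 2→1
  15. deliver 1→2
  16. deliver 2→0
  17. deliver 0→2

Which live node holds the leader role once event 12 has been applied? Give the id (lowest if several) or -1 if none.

1

e1 timeout(1): 1[cand,b=4,-]
e2 deliver 1→2: 2[foll,b=4,-]
e3 deliver 2→1: 1[lead,b=4,-]
e4 deliver 1→0: 0[foll,b=4,-]
e5 deliver 0→1: ·
e6 propose(1,'s'): ·
e7 deliver 1→2: 2[foll,b=4,s]
e8 deliver 2→1: 1[lead,b=4,s]
e9 deliver 2→1: ·
e10 crash(2): 2[✗foll,b=4,s]
e11 recover(2): 2[foll,b=4,s]
e12 deliver 2→1: ·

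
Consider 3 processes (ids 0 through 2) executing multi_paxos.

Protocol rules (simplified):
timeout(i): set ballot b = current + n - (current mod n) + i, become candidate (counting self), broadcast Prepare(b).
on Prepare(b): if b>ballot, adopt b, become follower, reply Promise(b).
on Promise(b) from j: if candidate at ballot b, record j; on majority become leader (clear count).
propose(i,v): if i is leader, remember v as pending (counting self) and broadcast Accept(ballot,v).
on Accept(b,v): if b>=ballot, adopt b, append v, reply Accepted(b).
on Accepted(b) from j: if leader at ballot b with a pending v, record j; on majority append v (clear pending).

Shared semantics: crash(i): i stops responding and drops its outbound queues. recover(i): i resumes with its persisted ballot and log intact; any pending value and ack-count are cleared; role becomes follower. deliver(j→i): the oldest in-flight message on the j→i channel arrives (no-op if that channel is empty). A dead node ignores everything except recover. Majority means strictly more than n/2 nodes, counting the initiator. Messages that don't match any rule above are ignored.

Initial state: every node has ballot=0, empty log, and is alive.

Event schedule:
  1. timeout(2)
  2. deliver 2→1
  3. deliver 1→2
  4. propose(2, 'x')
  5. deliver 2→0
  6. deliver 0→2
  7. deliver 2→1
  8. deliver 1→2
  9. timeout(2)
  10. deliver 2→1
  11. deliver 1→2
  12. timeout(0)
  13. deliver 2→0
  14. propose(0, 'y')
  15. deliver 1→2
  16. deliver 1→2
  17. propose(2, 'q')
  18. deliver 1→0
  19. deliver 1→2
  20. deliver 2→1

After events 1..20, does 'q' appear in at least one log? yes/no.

step 1 timeout(2): 2={cand,b=5,log=-}
step 2 deliver 2→1: 1={foll,b=5,log=-}
step 3 deliver 1→2: 2={lead,b=5,log=-}
step 4 propose(2,'x'): —
step 5 deliver 2→0: 0={foll,b=5,log=-}
step 6 deliver 0→2: —
step 7 deliver 2→1: 1={foll,b=5,log=x}
step 8 deliver 1→2: 2={lead,b=5,log=x}
step 9 timeout(2): 2={cand,b=8,log=x}
step 10 deliver 2→1: 1={foll,b=8,log=x}
step 11 deliver 1→2: 2={lead,b=8,log=x}
step 12 timeout(0): 0={cand,b=6,log=-}
step 13 deliver 2→0: —
step 14 propose(0,'y'): —
step 15 deliver 1→2: —
step 16 deliver 1→2: —
step 17 propose(2,'q'): —
step 18 deliver 1→0: —
step 19 deliver 1→2: —
step 20 deliver 2→1: 1={foll,b=8,log=x,q}

yes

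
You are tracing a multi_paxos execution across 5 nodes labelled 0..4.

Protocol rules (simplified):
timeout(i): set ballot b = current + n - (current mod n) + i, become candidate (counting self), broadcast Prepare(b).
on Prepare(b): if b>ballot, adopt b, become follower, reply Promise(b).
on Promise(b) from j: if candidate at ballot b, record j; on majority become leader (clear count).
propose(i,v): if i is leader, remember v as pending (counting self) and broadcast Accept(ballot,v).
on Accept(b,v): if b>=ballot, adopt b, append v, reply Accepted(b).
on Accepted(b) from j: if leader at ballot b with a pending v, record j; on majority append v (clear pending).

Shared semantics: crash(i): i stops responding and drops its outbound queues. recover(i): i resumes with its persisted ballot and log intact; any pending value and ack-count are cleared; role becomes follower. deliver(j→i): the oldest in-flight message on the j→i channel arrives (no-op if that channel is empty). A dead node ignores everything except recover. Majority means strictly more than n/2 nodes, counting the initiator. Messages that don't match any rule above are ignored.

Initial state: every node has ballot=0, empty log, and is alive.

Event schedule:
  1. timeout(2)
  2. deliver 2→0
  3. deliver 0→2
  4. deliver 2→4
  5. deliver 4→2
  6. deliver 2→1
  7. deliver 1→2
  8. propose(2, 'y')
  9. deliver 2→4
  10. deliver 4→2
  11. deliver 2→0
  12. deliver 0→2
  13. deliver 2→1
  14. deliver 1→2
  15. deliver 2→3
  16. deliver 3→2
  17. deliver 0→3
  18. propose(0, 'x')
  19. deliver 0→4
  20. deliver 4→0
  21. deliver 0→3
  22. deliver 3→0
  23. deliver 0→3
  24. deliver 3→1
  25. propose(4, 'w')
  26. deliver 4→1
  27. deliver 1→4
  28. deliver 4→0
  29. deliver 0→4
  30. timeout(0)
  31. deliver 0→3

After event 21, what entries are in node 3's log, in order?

step 1 timeout(2): 2={cand,b=7,log=-}
step 2 deliver 2→0: 0={foll,b=7,log=-}
step 3 deliver 0→2: —
step 4 deliver 2→4: 4={foll,b=7,log=-}
step 5 deliver 4→2: 2={lead,b=7,log=-}
step 6 deliver 2→1: 1={foll,b=7,log=-}
step 7 deliver 1→2: —
step 8 propose(2,'y'): —
step 9 deliver 2→4: 4={foll,b=7,log=y}
step 10 deliver 4→2: —
step 11 deliver 2→0: 0={foll,b=7,log=y}
step 12 deliver 0→2: 2={lead,b=7,log=y}
step 13 deliver 2→1: 1={foll,b=7,log=y}
step 14 deliver 1→2: —
step 15 deliver 2→3: 3={foll,b=7,log=-}
step 16 deliver 3→2: —
step 17 deliver 0→3: —
step 18 propose(0,'x'): —
step 19 deliver 0→4: —
step 20 deliver 4→0: —
step 21 deliver 0→3: —

empty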